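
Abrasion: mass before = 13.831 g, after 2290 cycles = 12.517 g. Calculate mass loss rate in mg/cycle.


Mass loss = 13.831 - 12.517 = 1.314 g
Rate = 1.314 / 2290 x 1000 = 0.574 mg/cycle


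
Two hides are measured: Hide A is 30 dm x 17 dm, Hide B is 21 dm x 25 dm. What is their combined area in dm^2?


1035 dm^2


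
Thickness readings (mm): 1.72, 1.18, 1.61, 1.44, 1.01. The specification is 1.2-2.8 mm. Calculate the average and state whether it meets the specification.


Average = 1.39 mm
Within specification: Yes

Sum = 6.96
Average = 6.96 / 5 = 1.39 mm
Specification range: 1.2 to 2.8 mm
Within spec: Yes


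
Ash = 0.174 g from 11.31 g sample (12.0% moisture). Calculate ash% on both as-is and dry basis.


As-is ash% = 0.174 / 11.31 x 100 = 1.54%
Dry mass = 11.31 x (100 - 12.0) / 100 = 9.9528 g
Dry-basis ash% = 0.174 / 9.9528 x 100 = 1.75%


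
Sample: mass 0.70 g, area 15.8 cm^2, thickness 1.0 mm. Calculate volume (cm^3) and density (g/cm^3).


Thickness in cm = 1.0 / 10 = 0.10 cm
Volume = 15.8 x 0.10 = 1.580 cm^3
Density = 0.70 / 1.580 = 0.443 g/cm^3


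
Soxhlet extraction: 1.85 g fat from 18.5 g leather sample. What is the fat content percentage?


10.0%

Fat content = 1.85 / 18.5 x 100
Fat = 10.0%


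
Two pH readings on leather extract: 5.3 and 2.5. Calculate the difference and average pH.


Difference = |5.3 - 2.5| = 2.8
Average = (5.3 + 2.5) / 2 = 3.90


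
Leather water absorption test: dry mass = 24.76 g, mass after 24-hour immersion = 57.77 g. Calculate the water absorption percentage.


Water absorbed = 57.77 - 24.76 = 33.01 g
WA% = 33.01 / 24.76 x 100 = 133.3%


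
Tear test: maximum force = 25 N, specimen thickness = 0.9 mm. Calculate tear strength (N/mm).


Tear strength = force / thickness
Tear = 25 / 0.9 = 27.8 N/mm


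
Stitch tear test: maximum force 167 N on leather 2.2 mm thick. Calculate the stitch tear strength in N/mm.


75.9 N/mm


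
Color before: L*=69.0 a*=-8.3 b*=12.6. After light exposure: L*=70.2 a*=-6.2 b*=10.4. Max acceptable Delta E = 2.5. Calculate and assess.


Delta E = 3.27
Passes: No


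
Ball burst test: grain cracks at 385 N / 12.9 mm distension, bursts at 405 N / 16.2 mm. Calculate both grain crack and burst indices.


Crack index = 29.8 N/mm
Burst index = 25.0 N/mm


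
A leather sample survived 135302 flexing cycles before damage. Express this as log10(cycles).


log10(135302) = 5.13


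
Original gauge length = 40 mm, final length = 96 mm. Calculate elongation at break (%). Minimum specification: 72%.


Extension = 96 - 40 = 56 mm
Elongation = 56 / 40 x 100 = 140.0%
Minimum required: 72%
Meets specification: Yes


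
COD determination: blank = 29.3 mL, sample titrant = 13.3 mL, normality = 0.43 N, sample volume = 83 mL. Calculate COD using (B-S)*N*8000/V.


663.1 mg/L


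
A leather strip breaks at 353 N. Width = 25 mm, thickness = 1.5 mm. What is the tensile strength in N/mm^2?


9.41 N/mm^2


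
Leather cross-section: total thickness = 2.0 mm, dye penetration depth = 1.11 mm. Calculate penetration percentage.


Penetration% = 1.11 / 2.0 x 100
Penetration = 55.5%


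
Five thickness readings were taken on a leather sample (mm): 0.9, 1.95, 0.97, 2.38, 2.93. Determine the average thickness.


1.83 mm


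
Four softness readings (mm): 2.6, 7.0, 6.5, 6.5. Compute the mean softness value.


Sum = 2.6 + 7.0 + 6.5 + 6.5
Mean = 22.6 / 4 = 5.65 mm


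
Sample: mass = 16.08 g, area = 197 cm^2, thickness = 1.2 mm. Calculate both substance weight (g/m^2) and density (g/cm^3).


SW = 16.08 / 197 x 10000 = 816.2 g/m^2
Volume = 197 x 1.2 / 10 = 23.64 cm^3
Density = 16.08 / 23.64 = 0.680 g/cm^3


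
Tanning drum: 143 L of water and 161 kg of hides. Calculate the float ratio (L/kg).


0.9

Float ratio = water / hide weight
Ratio = 143 / 161 = 0.9


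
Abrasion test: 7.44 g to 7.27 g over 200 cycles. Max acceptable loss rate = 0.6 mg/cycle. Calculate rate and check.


Loss = 7.44 - 7.27 = 0.170 g
Rate = 0.170 g / 200 cycles x 1000 = 0.850 mg/cycle
Max = 0.6 mg/cycle
Passes: No


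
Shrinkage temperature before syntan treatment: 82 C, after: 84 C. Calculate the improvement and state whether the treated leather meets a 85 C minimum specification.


Improvement = 84 - 82 = 2 C
Spec check: 84 C >= 85 C? No


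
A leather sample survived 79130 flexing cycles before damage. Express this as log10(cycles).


log10(79130) = 4.90


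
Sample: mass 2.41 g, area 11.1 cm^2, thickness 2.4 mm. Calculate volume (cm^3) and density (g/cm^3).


Thickness in cm = 2.4 / 10 = 0.24 cm
Volume = 11.1 x 0.24 = 2.664 cm^3
Density = 2.41 / 2.664 = 0.905 g/cm^3


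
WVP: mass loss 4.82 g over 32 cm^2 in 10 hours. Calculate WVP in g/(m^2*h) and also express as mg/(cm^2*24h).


WVP = 4.82 / (32 x 10) x 10000 = 150.63 g/(m^2*h)
Mass loss in mg = 4.82 x 1000 = 4820 mg
Per cm^2 per 24h in mg: 4820 x 24 / (32 x 10) = 115680 / 320 = 361.50 mg/(cm^2*24h)


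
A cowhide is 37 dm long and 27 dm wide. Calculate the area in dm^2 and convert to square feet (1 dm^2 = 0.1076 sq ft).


Area = 37 x 27 = 999 dm^2
Conversion: 999 x 0.1076 = 107.49 sq ft


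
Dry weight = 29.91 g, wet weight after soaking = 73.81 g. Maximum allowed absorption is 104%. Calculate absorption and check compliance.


Absorption = 146.8%
Compliant: No

WA = (73.81 - 29.91) / 29.91 x 100 = 146.8%
Maximum allowed: 104%
Compliant: No


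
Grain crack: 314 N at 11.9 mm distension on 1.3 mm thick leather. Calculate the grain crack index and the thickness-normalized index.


Crack index = 26.4 N/mm
Normalized index = 20.3 N/mm per mm

Crack index = 314 / 11.9 = 26.4 N/mm
Normalized = 26.4 / 1.3 = 20.3 N/mm per mm


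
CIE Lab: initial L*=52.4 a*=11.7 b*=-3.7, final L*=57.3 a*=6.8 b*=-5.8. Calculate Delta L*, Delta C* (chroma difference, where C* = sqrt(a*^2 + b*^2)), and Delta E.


Delta L* = 4.9
Delta C* = -3.33
Delta E = 7.24

Delta L* = 57.3 - 52.4 = 4.9
C1* = sqrt((11.7)^2 + (-3.7)^2) = 12.271
C2* = sqrt((6.8)^2 + (-5.8)^2) = 8.938
Delta C* = 8.938 - 12.271 = -3.33
Delta E = sqrt((4.9)^2 + (-4.9)^2 + (-2.1)^2) = 7.24


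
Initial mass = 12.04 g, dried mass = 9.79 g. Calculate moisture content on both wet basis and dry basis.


Wet basis = 18.7%
Dry basis = 23.0%


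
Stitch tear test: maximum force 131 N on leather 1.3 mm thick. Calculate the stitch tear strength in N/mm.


100.8 N/mm


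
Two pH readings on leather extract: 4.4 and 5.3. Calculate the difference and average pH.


Difference = |4.4 - 5.3| = 0.9
Average = (4.4 + 5.3) / 2 = 4.85


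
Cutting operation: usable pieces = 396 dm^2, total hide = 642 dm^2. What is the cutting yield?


Yield = usable / total x 100
Yield = 396 / 642 x 100 = 61.7%


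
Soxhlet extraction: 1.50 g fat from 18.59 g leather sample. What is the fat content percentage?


8.1%


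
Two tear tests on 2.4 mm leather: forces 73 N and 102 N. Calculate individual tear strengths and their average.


Tear 1 = 73 / 2.4 = 30.4 N/mm
Tear 2 = 102 / 2.4 = 42.5 N/mm
Average = (30.4 + 42.5) / 2 = 36.5 N/mm


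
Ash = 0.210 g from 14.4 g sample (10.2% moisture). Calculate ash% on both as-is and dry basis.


As-is ash% = 0.210 / 14.4 x 100 = 1.46%
Dry mass = 14.4 x (100 - 10.2) / 100 = 12.9312 g
Dry-basis ash% = 0.210 / 12.9312 x 100 = 1.62%


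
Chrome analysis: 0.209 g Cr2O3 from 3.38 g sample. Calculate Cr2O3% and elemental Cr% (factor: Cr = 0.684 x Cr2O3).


Cr2O3% = 0.209 / 3.38 x 100 = 6.18%
Cr% = 6.18 x 0.684 = 4.23%


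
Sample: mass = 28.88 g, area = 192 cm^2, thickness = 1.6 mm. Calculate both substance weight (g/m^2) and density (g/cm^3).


Substance weight = 1504.2 g/m^2
Density = 0.940 g/cm^3

SW = 28.88 / 192 x 10000 = 1504.2 g/m^2
Volume = 192 x 1.6 / 10 = 30.72 cm^3
Density = 28.88 / 30.72 = 0.940 g/cm^3


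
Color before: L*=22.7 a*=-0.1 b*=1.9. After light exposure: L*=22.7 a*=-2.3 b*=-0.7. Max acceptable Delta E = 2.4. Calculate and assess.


dL = 0.0, da = -2.2, db = -2.6
dE = sqrt((0.0)^2 + (-2.2)^2 + (-2.6)^2) = 3.41
Max = 2.4
Passes: No


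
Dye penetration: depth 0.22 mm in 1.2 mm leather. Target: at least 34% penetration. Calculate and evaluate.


Penetration = 18.3%
Meets target: No


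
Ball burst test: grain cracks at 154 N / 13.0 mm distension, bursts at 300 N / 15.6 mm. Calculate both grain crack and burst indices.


Crack index = 154 / 13.0 = 11.8 N/mm
Burst index = 300 / 15.6 = 19.2 N/mm


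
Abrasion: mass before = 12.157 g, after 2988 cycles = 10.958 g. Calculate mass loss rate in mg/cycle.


Mass loss = 12.157 - 10.958 = 1.199 g
Rate = 1.199 / 2988 x 1000 = 0.401 mg/cycle


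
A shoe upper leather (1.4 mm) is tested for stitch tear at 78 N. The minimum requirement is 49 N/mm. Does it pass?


STS = 78 / 1.4 = 55.7 N/mm
Minimum required: 49 N/mm
Passes: Yes


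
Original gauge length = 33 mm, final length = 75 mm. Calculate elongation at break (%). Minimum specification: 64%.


Elongation = 127.3%
Meets spec: Yes

Extension = 75 - 33 = 42 mm
Elongation = 42 / 33 x 100 = 127.3%
Minimum required: 64%
Meets specification: Yes


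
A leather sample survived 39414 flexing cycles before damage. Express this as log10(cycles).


4.60

log10(39414) = 4.60


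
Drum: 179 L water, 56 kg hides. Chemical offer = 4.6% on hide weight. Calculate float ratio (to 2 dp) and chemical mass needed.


Float ratio = 179 / 56 = 3.20
Chemical = 56 x 4.6 / 100 = 2.576 kg


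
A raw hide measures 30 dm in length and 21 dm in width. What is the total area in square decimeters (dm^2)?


Area = length x width
Area = 30 x 21 = 630 dm^2


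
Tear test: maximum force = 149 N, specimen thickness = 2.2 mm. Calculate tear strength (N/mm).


67.7 N/mm

Tear strength = force / thickness
Tear = 149 / 2.2 = 67.7 N/mm


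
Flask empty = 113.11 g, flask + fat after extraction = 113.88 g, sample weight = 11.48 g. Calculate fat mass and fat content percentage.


Fat mass = 113.88 - 113.11 = 0.77 g
Fat% = 0.77 / 11.48 x 100 = 6.7%


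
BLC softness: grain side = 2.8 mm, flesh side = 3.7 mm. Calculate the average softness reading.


3.25 mm

Average = (2.8 + 3.7) / 2
Average = 3.25 mm


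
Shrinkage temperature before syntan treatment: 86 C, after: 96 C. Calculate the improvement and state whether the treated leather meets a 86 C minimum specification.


Improvement = 96 - 86 = 10 C
Spec check: 96 C >= 86 C? Yes


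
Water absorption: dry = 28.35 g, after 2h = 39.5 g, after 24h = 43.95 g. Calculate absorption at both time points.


WA (2h) = (39.5 - 28.35) / 28.35 x 100 = 39.3%
WA (24h) = (43.95 - 28.35) / 28.35 x 100 = 55.0%


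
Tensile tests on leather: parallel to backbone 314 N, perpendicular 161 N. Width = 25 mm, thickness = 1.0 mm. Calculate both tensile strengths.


Area = 25 x 1.0 = 25.0 mm^2
TS (parallel) = 314 / 25.0 = 12.56 N/mm^2
TS (perpendicular) = 161 / 25.0 = 6.44 N/mm^2


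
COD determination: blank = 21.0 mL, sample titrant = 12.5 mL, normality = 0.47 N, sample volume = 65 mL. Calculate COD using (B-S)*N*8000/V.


491.7 mg/L

COD = (21.0 - 12.5) x 0.47 x 8000 / 65
COD = 8.5 x 0.47 x 8000 / 65
COD = 491.7 mg/L


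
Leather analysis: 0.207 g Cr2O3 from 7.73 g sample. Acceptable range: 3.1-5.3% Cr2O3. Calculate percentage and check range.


Cr2O3 = 2.68%
Within range: No


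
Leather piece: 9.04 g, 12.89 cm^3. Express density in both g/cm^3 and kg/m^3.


0.701 g/cm^3
701 kg/m^3


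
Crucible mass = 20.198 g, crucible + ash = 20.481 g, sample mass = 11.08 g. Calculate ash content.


Ash mass = 20.481 - 20.198 = 0.283 g
Ash% = 0.283 / 11.08 x 100 = 2.55%


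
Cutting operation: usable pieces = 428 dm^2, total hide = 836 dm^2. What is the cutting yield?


51.2%

Yield = usable / total x 100
Yield = 428 / 836 x 100 = 51.2%


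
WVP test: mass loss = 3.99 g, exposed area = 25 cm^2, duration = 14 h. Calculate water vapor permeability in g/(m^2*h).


114.00 g/(m^2*h)


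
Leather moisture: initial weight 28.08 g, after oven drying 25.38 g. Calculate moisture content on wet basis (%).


Moisture = 28.08 - 25.38 = 2.70 g
MC = 2.70 / 28.08 x 100 = 9.6%


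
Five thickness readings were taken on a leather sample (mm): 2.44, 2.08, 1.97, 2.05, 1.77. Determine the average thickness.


2.06 mm


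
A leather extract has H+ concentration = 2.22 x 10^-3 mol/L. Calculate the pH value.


pH = 2.65


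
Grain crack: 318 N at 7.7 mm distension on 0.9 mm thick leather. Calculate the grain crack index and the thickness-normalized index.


Crack index = 41.3 N/mm
Normalized index = 45.9 N/mm per mm


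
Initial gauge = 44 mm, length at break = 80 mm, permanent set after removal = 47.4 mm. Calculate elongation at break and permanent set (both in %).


Elongation at break = 81.8%
Permanent set = 7.7%


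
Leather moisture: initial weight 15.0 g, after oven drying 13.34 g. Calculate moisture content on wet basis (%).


11.1%

Moisture = 15.0 - 13.34 = 1.66 g
MC = 1.66 / 15.0 x 100 = 11.1%


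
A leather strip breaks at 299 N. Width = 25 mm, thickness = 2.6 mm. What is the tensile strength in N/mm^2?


4.60 N/mm^2


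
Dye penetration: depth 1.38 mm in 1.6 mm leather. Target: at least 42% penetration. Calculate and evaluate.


Penetration = 1.38 / 1.6 x 100 = 86.3%
Target: 42%
Meets target: Yes


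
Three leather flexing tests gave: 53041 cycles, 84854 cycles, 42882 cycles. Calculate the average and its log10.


Average = (53041 + 84854 + 42882) / 3 = 60259 cycles
log10(60259) = 4.78


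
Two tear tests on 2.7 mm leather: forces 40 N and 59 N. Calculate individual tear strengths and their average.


Tear 1 = 40 / 2.7 = 14.8 N/mm
Tear 2 = 59 / 2.7 = 21.9 N/mm
Average = (14.8 + 21.9) / 2 = 18.4 N/mm


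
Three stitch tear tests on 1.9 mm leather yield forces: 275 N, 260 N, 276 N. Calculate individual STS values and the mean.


STS1 = 144.7 N/mm
STS2 = 136.8 N/mm
STS3 = 145.3 N/mm
Mean = 142.3 N/mm


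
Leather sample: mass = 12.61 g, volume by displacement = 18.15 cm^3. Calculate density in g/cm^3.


0.695 g/cm^3

Density = mass / volume
Density = 12.61 / 18.15 = 0.695 g/cm^3


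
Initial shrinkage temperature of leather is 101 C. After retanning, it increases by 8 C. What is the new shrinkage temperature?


New Ts = 101 + 8 = 109 C


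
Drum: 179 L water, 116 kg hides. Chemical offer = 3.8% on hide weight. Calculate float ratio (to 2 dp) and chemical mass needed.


Float ratio = 179 / 116 = 1.54
Chemical = 116 x 3.8 / 100 = 4.408 kg


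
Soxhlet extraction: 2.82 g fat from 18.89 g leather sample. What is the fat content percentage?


14.9%

Fat content = 2.82 / 18.89 x 100
Fat = 14.9%


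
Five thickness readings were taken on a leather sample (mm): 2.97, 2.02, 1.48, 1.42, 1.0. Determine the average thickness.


1.78 mm


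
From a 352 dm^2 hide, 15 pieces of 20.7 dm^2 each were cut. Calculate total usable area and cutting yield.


Usable area = 310.5 dm^2
Yield = 88.2%

Total usable = 15 x 20.7 = 310.5 dm^2
Yield = 310.5 / 352 x 100 = 88.2%


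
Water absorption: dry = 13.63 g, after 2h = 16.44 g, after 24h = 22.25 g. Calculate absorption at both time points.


WA (2h) = (16.44 - 13.63) / 13.63 x 100 = 20.6%
WA (24h) = (22.25 - 13.63) / 13.63 x 100 = 63.2%


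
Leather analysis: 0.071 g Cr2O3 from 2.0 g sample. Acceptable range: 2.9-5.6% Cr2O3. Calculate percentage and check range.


Cr2O3% = 0.071 / 2.0 x 100 = 3.55%
Acceptable range: 2.9 to 5.6%
Within range: Yes


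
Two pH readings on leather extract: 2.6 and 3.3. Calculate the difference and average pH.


Difference = |2.6 - 3.3| = 0.7
Average = (2.6 + 3.3) / 2 = 2.95


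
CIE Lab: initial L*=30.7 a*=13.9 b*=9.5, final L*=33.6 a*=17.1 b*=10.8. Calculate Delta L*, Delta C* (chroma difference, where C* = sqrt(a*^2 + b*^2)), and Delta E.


Delta L* = 33.6 - 30.7 = 2.9
C1* = sqrt((13.9)^2 + (9.5)^2) = 16.836
C2* = sqrt((17.1)^2 + (10.8)^2) = 20.225
Delta C* = 20.225 - 16.836 = 3.39
Delta E = sqrt((2.9)^2 + (3.2)^2 + (1.3)^2) = 4.51


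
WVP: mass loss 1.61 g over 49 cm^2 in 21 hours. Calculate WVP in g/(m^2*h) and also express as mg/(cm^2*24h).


WVP = 15.65 g/(m^2*h)
Daily rate = 37.55 mg/(cm^2*24h)


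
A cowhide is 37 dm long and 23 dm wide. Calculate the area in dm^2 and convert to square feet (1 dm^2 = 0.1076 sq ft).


851 dm^2
91.57 sq ft


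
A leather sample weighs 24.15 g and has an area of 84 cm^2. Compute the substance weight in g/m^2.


Substance weight = mass / area x 10000
SW = 24.15 / 84 x 10000
SW = 2875.0 g/m^2


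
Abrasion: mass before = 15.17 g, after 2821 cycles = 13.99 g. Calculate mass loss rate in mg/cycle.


Mass loss = 15.17 - 13.99 = 1.180 g
Rate = 1.180 / 2821 x 1000 = 0.418 mg/cycle


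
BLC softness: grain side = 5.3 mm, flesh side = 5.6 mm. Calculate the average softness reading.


Average = (5.3 + 5.6) / 2
Average = 5.45 mm


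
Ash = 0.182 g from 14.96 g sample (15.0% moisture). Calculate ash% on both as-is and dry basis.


As-is ash% = 0.182 / 14.96 x 100 = 1.22%
Dry mass = 14.96 x (100 - 15.0) / 100 = 12.716 g
Dry-basis ash% = 0.182 / 12.716 x 100 = 1.43%


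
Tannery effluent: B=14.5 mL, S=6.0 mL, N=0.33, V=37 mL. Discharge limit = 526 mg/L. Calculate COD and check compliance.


COD = 606.5 mg/L
Compliant: No

COD = (14.5 - 6.0) x 0.33 x 8000 / 37 = 606.5 mg/L
Limit: 526 mg/L
Compliant: No


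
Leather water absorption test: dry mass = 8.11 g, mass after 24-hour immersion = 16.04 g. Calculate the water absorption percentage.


Water absorbed = 16.04 - 8.11 = 7.93 g
WA% = 7.93 / 8.11 x 100 = 97.8%


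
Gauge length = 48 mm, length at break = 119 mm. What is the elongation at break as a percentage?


147.9%

Extension = 119 - 48 = 71 mm
Elongation = 71 / 48 x 100 = 147.9%


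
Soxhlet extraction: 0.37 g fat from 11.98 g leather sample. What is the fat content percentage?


Fat content = 0.37 / 11.98 x 100
Fat = 3.1%


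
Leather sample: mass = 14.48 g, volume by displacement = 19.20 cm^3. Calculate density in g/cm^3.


Density = mass / volume
Density = 14.48 / 19.20 = 0.754 g/cm^3


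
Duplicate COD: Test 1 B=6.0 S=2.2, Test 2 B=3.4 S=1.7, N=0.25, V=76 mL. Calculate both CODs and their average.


COD1 = (6.0 - 2.2) x 0.25 x 8000 / 76 = 100.0 mg/L
COD2 = (3.4 - 1.7) x 0.25 x 8000 / 76 = 44.7 mg/L
Average = (100.0 + 44.7) / 2 = 72.4 mg/L


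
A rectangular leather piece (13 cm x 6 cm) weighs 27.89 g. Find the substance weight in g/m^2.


3575.6 g/m^2

Area = 13 x 6 = 78 cm^2
SW = 27.89 / 78 x 10000 = 3575.6 g/m^2


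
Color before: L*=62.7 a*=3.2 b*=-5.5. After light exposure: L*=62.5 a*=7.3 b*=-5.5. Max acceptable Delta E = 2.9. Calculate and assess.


dL = -0.2, da = 4.1, db = 0.0
dE = sqrt((-0.2)^2 + (4.1)^2 + (0.0)^2) = 4.10
Max = 2.9
Passes: No


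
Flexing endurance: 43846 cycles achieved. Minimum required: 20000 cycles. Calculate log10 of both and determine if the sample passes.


log10(43846) = 4.64
log10(20000) = 4.30
Passes: Yes


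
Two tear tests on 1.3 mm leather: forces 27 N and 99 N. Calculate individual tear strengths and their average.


Tear 1 = 20.8 N/mm
Tear 2 = 76.2 N/mm
Average = 48.5 N/mm

Tear 1 = 27 / 1.3 = 20.8 N/mm
Tear 2 = 99 / 1.3 = 76.2 N/mm
Average = (20.8 + 76.2) / 2 = 48.5 N/mm


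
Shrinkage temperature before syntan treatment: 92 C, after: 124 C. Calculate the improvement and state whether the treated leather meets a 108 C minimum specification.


Improvement = 32 C
Meets 108 C spec: Yes


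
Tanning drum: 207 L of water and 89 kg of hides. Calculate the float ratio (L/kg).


2.3

Float ratio = water / hide weight
Ratio = 207 / 89 = 2.3


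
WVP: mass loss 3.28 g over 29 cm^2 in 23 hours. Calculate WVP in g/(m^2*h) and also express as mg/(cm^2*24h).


WVP = 3.28 / (29 x 23) x 10000 = 49.18 g/(m^2*h)
Mass loss in mg = 3.28 x 1000 = 3280 mg
Per cm^2 per 24h in mg: 3280 x 24 / (29 x 23) = 78720 / 667 = 118.02 mg/(cm^2*24h)


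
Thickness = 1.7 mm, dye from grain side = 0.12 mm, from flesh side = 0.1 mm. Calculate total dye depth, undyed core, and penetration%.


Total dyed = 0.22 mm
Undyed core = 1.48 mm
Penetration = 12.9%

Total dyed = 0.12 + 0.1 = 0.22 mm
Undyed core = 1.7 - 0.22 = 1.48 mm
Penetration = 0.22 / 1.7 x 100 = 12.9%


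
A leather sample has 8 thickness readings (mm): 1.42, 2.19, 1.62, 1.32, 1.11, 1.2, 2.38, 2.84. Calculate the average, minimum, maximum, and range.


Average = 1.76 mm
Min = 1.11 mm
Max = 2.84 mm
Range = 1.73 mm

Sum = 14.08
Average = 14.08 / 8 = 1.76 mm
Minimum = 1.11 mm
Maximum = 2.84 mm
Range = 2.84 - 1.11 = 1.73 mm


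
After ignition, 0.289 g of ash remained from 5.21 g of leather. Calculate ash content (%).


Ash% = 0.289 / 5.21 x 100
Ash% = 5.55%


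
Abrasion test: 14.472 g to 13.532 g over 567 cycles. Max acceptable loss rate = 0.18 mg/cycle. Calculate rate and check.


Loss = 14.472 - 13.532 = 0.940 g
Rate = 0.940 g / 567 cycles x 1000 = 1.658 mg/cycle
Max = 0.18 mg/cycle
Passes: No


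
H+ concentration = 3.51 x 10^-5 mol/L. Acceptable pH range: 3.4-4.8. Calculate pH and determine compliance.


pH = -log10(3.51 x 10^-5) = 4.45
Range: 3.4 to 4.8
Compliant: Yes


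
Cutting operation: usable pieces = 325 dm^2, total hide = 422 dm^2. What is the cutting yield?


Yield = usable / total x 100
Yield = 325 / 422 x 100 = 77.0%


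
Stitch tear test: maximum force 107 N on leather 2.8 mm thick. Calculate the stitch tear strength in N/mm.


Stitch tear strength = force / thickness
STS = 107 / 2.8 = 38.2 N/mm


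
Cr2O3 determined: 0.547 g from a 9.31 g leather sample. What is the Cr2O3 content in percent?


5.88%

Cr2O3% = 0.547 / 9.31 x 100
Cr2O3% = 5.88%


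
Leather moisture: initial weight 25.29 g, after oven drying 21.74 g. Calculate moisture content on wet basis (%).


Moisture = 25.29 - 21.74 = 3.55 g
MC = 3.55 / 25.29 x 100 = 14.0%


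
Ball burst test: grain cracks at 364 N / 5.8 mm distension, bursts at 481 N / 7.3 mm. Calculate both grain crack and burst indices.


Crack index = 62.8 N/mm
Burst index = 65.9 N/mm

Crack index = 364 / 5.8 = 62.8 N/mm
Burst index = 481 / 7.3 = 65.9 N/mm


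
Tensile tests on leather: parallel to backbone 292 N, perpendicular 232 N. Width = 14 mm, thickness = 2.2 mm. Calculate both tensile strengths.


Parallel = 9.48 N/mm^2
Perpendicular = 7.53 N/mm^2

Area = 14 x 2.2 = 30.8 mm^2
TS (parallel) = 292 / 30.8 = 9.48 N/mm^2
TS (perpendicular) = 232 / 30.8 = 7.53 N/mm^2


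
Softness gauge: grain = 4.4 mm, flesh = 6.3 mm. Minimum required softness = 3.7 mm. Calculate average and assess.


Average = (4.4 + 6.3) / 2 = 5.35 mm
Minimum = 3.7 mm
Meets requirement: Yes


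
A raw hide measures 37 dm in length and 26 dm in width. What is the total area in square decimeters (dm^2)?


Area = length x width
Area = 37 x 26 = 962 dm^2


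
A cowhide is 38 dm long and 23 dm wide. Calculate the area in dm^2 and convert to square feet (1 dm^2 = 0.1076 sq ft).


Area = 38 x 23 = 874 dm^2
Conversion: 874 x 0.1076 = 94.04 sq ft


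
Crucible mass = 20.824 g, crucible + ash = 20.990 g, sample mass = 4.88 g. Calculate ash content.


Ash mass = 0.166 g
Ash content = 3.40%

Ash mass = 20.990 - 20.824 = 0.166 g
Ash% = 0.166 / 4.88 x 100 = 3.40%


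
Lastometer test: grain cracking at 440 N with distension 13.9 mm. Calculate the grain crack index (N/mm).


Grain crack index = force / distension
Index = 440 / 13.9 = 31.7 N/mm


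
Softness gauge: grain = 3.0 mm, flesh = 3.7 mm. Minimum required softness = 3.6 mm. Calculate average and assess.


Average = (3.0 + 3.7) / 2 = 3.35 mm
Minimum = 3.6 mm
Meets requirement: No


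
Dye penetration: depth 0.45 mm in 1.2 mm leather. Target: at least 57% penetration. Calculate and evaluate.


Penetration = 0.45 / 1.2 x 100 = 37.5%
Target: 57%
Meets target: No


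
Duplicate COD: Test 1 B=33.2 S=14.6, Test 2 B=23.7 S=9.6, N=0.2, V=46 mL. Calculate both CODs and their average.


COD1 = (33.2 - 14.6) x 0.2 x 8000 / 46 = 647.0 mg/L
COD2 = (23.7 - 9.6) x 0.2 x 8000 / 46 = 490.4 mg/L
Average = (647.0 + 490.4) / 2 = 568.7 mg/L


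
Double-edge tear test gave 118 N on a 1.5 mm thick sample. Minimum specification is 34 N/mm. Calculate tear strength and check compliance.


Tear strength = 78.7 N/mm
Compliant: Yes


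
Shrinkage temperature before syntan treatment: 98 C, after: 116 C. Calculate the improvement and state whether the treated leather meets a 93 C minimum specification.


Improvement = 18 C
Meets 93 C spec: Yes


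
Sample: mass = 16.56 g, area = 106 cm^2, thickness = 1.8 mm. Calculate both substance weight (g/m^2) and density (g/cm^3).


SW = 16.56 / 106 x 10000 = 1562.3 g/m^2
Volume = 106 x 1.8 / 10 = 19.08 cm^3
Density = 16.56 / 19.08 = 0.868 g/cm^3


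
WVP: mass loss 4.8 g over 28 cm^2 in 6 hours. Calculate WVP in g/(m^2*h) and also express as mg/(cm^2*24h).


WVP = 285.71 g/(m^2*h)
Daily rate = 685.71 mg/(cm^2*24h)

WVP = 4.8 / (28 x 6) x 10000 = 285.71 g/(m^2*h)
Mass loss in mg = 4.8 x 1000 = 4800 mg
Per cm^2 per 24h in mg: 4800 x 24 / (28 x 6) = 115200 / 168 = 685.71 mg/(cm^2*24h)


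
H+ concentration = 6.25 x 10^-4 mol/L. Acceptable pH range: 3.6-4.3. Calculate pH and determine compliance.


pH = -log10(6.25 x 10^-4) = 3.20
Range: 3.6 to 4.3
Compliant: No


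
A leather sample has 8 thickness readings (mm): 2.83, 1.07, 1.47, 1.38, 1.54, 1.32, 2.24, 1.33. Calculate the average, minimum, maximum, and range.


Average = 1.65 mm
Min = 1.07 mm
Max = 2.83 mm
Range = 1.76 mm


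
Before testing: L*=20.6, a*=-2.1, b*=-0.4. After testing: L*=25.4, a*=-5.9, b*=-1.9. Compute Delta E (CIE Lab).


Delta E = 6.30


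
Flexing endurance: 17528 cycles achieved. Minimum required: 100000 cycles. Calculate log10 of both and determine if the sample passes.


log10(17528) = 4.24
log10(100000) = 5.00
Passes: No


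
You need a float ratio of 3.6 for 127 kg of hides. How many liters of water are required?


Water = hide weight x target ratio
Water = 127 x 3.6 = 457.2 L


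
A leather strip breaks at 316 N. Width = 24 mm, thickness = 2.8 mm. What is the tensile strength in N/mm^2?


4.70 N/mm^2

Cross-sectional area = 24 x 2.8 = 67.2 mm^2
Tensile strength = 316 / 67.2 = 4.70 N/mm^2


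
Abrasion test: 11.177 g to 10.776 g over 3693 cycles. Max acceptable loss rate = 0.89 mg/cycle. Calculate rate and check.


Loss = 11.177 - 10.776 = 0.401 g
Rate = 0.401 g / 3693 cycles x 1000 = 0.109 mg/cycle
Max = 0.89 mg/cycle
Passes: Yes


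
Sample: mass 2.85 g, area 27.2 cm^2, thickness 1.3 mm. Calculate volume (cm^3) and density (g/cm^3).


Thickness in cm = 1.3 / 10 = 0.13 cm
Volume = 27.2 x 0.13 = 3.536 cm^3
Density = 2.85 / 3.536 = 0.806 g/cm^3


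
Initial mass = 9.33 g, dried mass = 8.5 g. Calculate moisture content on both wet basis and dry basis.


Wet basis = 8.9%
Dry basis = 9.8%

Moisture lost = 9.33 - 8.5 = 0.83 g
Wet basis MC = 0.83 / 9.33 x 100 = 8.9%
Dry basis MC = 0.83 / 8.5 x 100 = 9.8%


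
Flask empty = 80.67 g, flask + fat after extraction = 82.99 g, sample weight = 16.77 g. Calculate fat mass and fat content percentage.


Fat mass = 82.99 - 80.67 = 2.32 g
Fat% = 2.32 / 16.77 x 100 = 13.8%


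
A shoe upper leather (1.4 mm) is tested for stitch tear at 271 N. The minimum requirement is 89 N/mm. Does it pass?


STS = 271 / 1.4 = 193.6 N/mm
Minimum required: 89 N/mm
Passes: Yes


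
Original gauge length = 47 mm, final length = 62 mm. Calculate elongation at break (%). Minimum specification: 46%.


Extension = 62 - 47 = 15 mm
Elongation = 15 / 47 x 100 = 31.9%
Minimum required: 46%
Meets specification: No


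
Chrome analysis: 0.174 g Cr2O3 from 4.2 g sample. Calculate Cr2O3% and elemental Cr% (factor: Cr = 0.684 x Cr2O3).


Cr2O3% = 0.174 / 4.2 x 100 = 4.14%
Cr% = 4.14 x 0.684 = 2.83%


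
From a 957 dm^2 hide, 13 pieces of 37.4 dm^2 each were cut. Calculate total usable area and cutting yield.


Usable area = 486.2 dm^2
Yield = 50.8%


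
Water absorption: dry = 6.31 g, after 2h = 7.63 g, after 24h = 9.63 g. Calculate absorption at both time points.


WA (2h) = (7.63 - 6.31) / 6.31 x 100 = 20.9%
WA (24h) = (9.63 - 6.31) / 6.31 x 100 = 52.6%


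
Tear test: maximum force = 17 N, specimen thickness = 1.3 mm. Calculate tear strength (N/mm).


13.1 N/mm

Tear strength = force / thickness
Tear = 17 / 1.3 = 13.1 N/mm


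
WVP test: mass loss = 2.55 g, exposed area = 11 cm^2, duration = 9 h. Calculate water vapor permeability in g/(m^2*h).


257.58 g/(m^2*h)

WVP = mass_loss / (area x time) x 10000
WVP = 2.55 / (11 x 9) x 10000
WVP = 2.55 / 99 x 10000 = 257.58 g/(m^2*h)


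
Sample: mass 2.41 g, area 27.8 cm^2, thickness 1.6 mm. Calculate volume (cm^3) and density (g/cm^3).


Volume = 4.448 cm^3
Density = 0.542 g/cm^3


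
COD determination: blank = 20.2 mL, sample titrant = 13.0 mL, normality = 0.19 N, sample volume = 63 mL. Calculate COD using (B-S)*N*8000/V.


COD = (20.2 - 13.0) x 0.19 x 8000 / 63
COD = 7.2 x 0.19 x 8000 / 63
COD = 173.7 mg/L


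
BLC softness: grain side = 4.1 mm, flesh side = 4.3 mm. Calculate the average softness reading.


Average = (4.1 + 4.3) / 2
Average = 4.20 mm


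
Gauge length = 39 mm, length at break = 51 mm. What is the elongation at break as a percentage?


Extension = 51 - 39 = 12 mm
Elongation = 12 / 39 x 100 = 30.8%


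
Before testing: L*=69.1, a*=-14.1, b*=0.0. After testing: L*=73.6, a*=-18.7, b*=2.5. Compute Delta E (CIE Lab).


Delta E = 6.90


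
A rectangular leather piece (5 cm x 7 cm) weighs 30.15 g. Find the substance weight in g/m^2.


8614.3 g/m^2

Area = 5 x 7 = 35 cm^2
SW = 30.15 / 35 x 10000 = 8614.3 g/m^2


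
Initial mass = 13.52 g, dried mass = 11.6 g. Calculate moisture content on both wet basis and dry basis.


Moisture lost = 13.52 - 11.6 = 1.92 g
Wet basis MC = 1.92 / 13.52 x 100 = 14.2%
Dry basis MC = 1.92 / 11.6 x 100 = 16.6%


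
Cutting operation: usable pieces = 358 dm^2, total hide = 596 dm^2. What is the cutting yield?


60.1%


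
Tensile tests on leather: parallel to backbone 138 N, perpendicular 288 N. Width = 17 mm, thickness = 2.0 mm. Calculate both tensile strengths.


Area = 17 x 2.0 = 34.0 mm^2
TS (parallel) = 138 / 34.0 = 4.06 N/mm^2
TS (perpendicular) = 288 / 34.0 = 8.47 N/mm^2


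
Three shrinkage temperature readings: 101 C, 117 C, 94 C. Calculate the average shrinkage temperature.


Average = (101 + 117 + 94) / 3
Average = 312 / 3 = 104.0 C


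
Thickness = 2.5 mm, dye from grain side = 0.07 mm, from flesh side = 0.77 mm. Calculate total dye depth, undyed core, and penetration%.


Total dyed = 0.07 + 0.77 = 0.84 mm
Undyed core = 2.5 - 0.84 = 1.66 mm
Penetration = 0.84 / 2.5 x 100 = 33.6%


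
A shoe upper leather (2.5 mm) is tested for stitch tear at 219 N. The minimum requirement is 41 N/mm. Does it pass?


STS = 87.6 N/mm
Passes: Yes


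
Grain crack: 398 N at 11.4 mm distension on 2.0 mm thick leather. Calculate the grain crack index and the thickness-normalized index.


Crack index = 34.9 N/mm
Normalized index = 17.5 N/mm per mm


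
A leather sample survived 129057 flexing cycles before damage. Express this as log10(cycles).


5.11

log10(129057) = 5.11


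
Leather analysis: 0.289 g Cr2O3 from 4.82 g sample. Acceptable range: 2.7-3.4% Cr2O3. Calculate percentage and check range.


Cr2O3% = 0.289 / 4.82 x 100 = 6.00%
Acceptable range: 2.7 to 3.4%
Within range: No


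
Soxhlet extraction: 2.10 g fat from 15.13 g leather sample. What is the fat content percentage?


13.9%

Fat content = 2.10 / 15.13 x 100
Fat = 13.9%


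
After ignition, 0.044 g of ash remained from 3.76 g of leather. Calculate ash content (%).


1.17%


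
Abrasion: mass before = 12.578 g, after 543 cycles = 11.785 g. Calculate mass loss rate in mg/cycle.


Mass loss = 12.578 - 11.785 = 0.793 g
Rate = 0.793 / 543 x 1000 = 1.460 mg/cycle


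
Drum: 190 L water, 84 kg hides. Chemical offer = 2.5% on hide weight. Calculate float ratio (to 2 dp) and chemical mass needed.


Float ratio = 2.26
Chemical needed = 2.1 kg

Float ratio = 190 / 84 = 2.26
Chemical = 84 x 2.5 / 100 = 2.1 kg


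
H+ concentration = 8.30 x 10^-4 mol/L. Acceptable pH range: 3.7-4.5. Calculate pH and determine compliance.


pH = -log10(8.30 x 10^-4) = 3.08
Range: 3.7 to 4.5
Compliant: No


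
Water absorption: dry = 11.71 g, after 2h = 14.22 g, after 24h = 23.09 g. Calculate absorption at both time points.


2h absorption = 21.4%
24h absorption = 97.2%


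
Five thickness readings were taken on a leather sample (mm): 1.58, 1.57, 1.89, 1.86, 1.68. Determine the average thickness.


1.72 mm


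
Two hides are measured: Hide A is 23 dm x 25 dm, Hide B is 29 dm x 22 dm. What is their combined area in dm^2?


Hide A area = 23 x 25 = 575 dm^2
Hide B area = 29 x 22 = 638 dm^2
Total = 575 + 638 = 1213 dm^2


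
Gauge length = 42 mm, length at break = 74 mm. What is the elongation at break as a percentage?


Extension = 74 - 42 = 32 mm
Elongation = 32 / 42 x 100 = 76.2%


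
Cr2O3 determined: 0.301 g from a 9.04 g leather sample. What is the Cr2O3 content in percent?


Cr2O3% = 0.301 / 9.04 x 100
Cr2O3% = 3.33%


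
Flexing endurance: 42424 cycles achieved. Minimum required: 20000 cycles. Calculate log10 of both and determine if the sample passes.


Achieved: log10 = 4.63
Required: log10 = 4.30
Passes: Yes

log10(42424) = 4.63
log10(20000) = 4.30
Passes: Yes


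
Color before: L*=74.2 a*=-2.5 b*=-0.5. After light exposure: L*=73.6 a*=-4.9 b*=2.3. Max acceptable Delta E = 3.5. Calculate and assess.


Delta E = 3.74
Passes: No

dL = -0.6, da = -2.4, db = 2.8
dE = sqrt((-0.6)^2 + (-2.4)^2 + (2.8)^2) = 3.74
Max = 3.5
Passes: No


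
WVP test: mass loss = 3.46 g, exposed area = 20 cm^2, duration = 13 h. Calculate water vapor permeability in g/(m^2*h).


WVP = mass_loss / (area x time) x 10000
WVP = 3.46 / (20 x 13) x 10000
WVP = 3.46 / 260 x 10000 = 133.08 g/(m^2*h)


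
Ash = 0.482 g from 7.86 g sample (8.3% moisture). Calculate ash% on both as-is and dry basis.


As-is ash = 6.13%
Dry-basis ash = 6.69%


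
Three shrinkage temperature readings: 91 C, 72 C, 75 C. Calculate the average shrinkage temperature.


Average = (91 + 72 + 75) / 3
Average = 238 / 3 = 79.3 C


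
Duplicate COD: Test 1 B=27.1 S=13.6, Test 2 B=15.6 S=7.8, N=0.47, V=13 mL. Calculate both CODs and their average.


COD1 = 3904.6 mg/L
COD2 = 2256.0 mg/L
Average = 3080.3 mg/L

COD1 = (27.1 - 13.6) x 0.47 x 8000 / 13 = 3904.6 mg/L
COD2 = (15.6 - 7.8) x 0.47 x 8000 / 13 = 2256.0 mg/L
Average = (3904.6 + 2256.0) / 2 = 3080.3 mg/L


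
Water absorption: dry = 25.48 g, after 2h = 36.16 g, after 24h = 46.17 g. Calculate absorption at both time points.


2h absorption = 41.9%
24h absorption = 81.2%


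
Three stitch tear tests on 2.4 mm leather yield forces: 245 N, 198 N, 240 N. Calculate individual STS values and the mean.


STS1 = 102.1 N/mm
STS2 = 82.5 N/mm
STS3 = 100.0 N/mm
Mean = 94.9 N/mm

STS1 = 245 / 2.4 = 102.1 N/mm
STS2 = 198 / 2.4 = 82.5 N/mm
STS3 = 240 / 2.4 = 100.0 N/mm
Mean = (102.1 + 82.5 + 100.0) / 3 = 94.9 N/mm


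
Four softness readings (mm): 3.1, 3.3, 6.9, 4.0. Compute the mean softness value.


Sum = 3.1 + 3.3 + 6.9 + 4.0
Mean = 17.3 / 4 = 4.33 mm


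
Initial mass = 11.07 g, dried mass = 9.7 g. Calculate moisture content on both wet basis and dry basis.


Wet basis = 12.4%
Dry basis = 14.1%

Moisture lost = 11.07 - 9.7 = 1.37 g
Wet basis MC = 1.37 / 11.07 x 100 = 12.4%
Dry basis MC = 1.37 / 9.7 x 100 = 14.1%


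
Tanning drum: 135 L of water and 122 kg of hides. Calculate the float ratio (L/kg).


1.1


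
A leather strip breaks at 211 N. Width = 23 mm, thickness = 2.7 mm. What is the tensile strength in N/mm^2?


3.40 N/mm^2

Cross-sectional area = 23 x 2.7 = 62.1 mm^2
Tensile strength = 211 / 62.1 = 3.40 N/mm^2


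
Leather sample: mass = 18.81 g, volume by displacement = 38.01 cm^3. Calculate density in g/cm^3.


Density = mass / volume
Density = 18.81 / 38.01 = 0.495 g/cm^3


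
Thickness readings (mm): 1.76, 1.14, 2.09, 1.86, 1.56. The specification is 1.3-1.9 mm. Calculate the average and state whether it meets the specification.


Average = 1.68 mm
Within specification: Yes

Sum = 8.41
Average = 8.41 / 5 = 1.68 mm
Specification range: 1.3 to 1.9 mm
Within spec: Yes


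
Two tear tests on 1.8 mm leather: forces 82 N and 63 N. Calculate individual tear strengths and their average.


Tear 1 = 45.6 N/mm
Tear 2 = 35.0 N/mm
Average = 40.3 N/mm

Tear 1 = 82 / 1.8 = 45.6 N/mm
Tear 2 = 63 / 1.8 = 35.0 N/mm
Average = (45.6 + 35.0) / 2 = 40.3 N/mm


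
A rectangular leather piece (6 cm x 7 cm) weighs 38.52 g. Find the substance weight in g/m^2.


Area = 6 x 7 = 42 cm^2
SW = 38.52 / 42 x 10000 = 9171.4 g/m^2


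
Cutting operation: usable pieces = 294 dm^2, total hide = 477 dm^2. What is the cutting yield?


Yield = usable / total x 100
Yield = 294 / 477 x 100 = 61.6%


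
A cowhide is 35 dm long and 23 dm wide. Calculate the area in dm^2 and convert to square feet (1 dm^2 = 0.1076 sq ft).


Area = 35 x 23 = 805 dm^2
Conversion: 805 x 0.1076 = 86.62 sq ft


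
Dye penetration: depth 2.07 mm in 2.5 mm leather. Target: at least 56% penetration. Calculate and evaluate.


Penetration = 82.8%
Meets target: Yes


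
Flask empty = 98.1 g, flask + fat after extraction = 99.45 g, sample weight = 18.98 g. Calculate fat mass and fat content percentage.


Fat mass = 99.45 - 98.1 = 1.35 g
Fat% = 1.35 / 18.98 x 100 = 7.1%


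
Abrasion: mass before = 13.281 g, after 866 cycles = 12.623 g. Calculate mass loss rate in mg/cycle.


0.760 mg/cycle

Mass loss = 13.281 - 12.623 = 0.658 g
Rate = 0.658 / 866 x 1000 = 0.760 mg/cycle


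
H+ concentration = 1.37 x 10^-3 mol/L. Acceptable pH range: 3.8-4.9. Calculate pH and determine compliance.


pH = -log10(1.37 x 10^-3) = 2.86
Range: 3.8 to 4.9
Compliant: No


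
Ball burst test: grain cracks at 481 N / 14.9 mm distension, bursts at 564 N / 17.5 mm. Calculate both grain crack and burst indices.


Crack index = 481 / 14.9 = 32.3 N/mm
Burst index = 564 / 17.5 = 32.2 N/mm


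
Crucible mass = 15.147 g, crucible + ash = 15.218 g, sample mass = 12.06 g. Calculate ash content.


Ash mass = 0.071 g
Ash content = 0.59%


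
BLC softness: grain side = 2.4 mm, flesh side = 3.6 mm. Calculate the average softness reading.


Average = (2.4 + 3.6) / 2
Average = 3.00 mm


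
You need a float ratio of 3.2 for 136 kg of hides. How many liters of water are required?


435.2 L


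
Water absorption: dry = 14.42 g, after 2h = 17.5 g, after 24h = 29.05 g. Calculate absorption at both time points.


2h absorption = 21.4%
24h absorption = 101.5%

WA (2h) = (17.5 - 14.42) / 14.42 x 100 = 21.4%
WA (24h) = (29.05 - 14.42) / 14.42 x 100 = 101.5%


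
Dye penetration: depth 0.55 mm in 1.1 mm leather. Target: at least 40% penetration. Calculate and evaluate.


Penetration = 0.55 / 1.1 x 100 = 50.0%
Target: 40%
Meets target: Yes


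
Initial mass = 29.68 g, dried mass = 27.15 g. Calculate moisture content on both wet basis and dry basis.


Moisture lost = 29.68 - 27.15 = 2.53 g
Wet basis MC = 2.53 / 29.68 x 100 = 8.5%
Dry basis MC = 2.53 / 27.15 x 100 = 9.3%


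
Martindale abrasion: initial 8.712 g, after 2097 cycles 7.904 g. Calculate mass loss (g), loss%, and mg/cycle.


Loss = 8.712 - 7.904 = 0.808 g
Loss% = 0.808 / 8.712 x 100 = 9.27%
Rate = 0.808 / 2097 x 1000 = 0.385 mg/cycle
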